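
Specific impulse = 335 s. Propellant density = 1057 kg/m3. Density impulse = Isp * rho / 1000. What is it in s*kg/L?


rho*Isp = 335 * 1057 / 1000 = 354 s*kg/L

354 s*kg/L


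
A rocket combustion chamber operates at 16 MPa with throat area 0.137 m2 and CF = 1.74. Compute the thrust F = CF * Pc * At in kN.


F = 1.74 * 16e6 * 0.137 = 3.8141e+06 N = 3814.1 kN

3814.1 kN


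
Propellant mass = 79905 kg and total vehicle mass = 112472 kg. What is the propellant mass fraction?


PMF = 79905 / 112472 = 0.71

0.71


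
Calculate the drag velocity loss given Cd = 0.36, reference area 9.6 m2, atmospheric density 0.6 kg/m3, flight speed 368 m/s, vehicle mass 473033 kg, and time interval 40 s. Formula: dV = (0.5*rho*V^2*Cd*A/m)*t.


D = 0.5 * 0.6 * 368^2 * 0.36 * 9.6 = 140407.6 N
a = 140407.6 / 473033 = 0.2968 m/s2
dV = 0.2968 * 40 = 11.9 m/s

11.9 m/s


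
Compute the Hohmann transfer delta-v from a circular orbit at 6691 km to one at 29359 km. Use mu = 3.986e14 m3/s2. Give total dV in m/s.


V1 = sqrt(mu/r1) = 7718.33 m/s
dV1 = V1*(sqrt(2*r2/(r1+r2)) - 1) = 2132.12 m/s
V2 = sqrt(mu/r2) = 3684.67 m/s
dV2 = V2*(1 - sqrt(2*r1/(r1+r2))) = 1439.72 m/s
Total dV = 3572 m/s

3572 m/s


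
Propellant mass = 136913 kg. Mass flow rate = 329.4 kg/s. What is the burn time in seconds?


tb = 136913 / 329.4 = 415.6 s

415.6 s


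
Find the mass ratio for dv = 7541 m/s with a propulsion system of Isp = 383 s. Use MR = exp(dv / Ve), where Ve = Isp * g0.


Ve = 383 * 9.81 = 3757.23 m/s
MR = exp(7541 / 3757.23) = 7.441

7.441


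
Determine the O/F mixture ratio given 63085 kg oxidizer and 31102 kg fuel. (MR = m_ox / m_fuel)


MR = 63085 / 31102 = 2.03

2.03


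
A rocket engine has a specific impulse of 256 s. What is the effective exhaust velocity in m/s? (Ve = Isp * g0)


Ve = Isp * g0 = 256 * 9.81 = 2511.4 m/s

2511.4 m/s


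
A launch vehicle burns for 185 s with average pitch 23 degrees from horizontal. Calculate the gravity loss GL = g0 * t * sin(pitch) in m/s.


GL = 9.81 * 185 * sin(23 deg) = 709 m/s

709 m/s


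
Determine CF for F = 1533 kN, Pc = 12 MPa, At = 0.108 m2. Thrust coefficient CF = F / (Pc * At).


CF = 1533000 / (12e6 * 0.108) = 1.18

1.18


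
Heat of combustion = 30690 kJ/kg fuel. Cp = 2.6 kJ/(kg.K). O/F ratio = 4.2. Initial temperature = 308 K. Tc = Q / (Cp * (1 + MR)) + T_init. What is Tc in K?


Tc = 30690 / (2.6 * (1 + 4.2)) + 308 = 2578 K

2578 K


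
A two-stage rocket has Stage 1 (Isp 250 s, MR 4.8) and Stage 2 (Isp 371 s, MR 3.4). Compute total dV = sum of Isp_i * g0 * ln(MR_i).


dV1 = 250 * 9.81 * ln(4.8) = 3847.0 m/s
dV2 = 371 * 9.81 * ln(3.4) = 4453.9 m/s
Total dV = 3847.0 + 4453.9 = 8300.9 m/s ~ 8301 m/s

8301 m/s


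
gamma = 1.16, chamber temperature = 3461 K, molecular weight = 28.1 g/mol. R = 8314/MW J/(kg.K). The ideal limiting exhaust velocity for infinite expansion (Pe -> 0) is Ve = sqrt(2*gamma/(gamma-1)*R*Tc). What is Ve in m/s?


R = 8314 / 28.1 = 295.87 J/(kg.K)
Ve = sqrt(2 * 1.16 / (1.16 - 1) * 295.87 * 3461) = 3853 m/s

3853 m/s


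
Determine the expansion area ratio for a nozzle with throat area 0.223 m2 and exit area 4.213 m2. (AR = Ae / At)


AR = 4.213 / 0.223 = 18.9

18.9


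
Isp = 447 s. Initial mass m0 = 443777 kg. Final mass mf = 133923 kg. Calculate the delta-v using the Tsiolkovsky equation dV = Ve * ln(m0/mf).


Ve = 447 * 9.81 = 4385.07 m/s
dV = 4385.07 * ln(443777/133923) = 5254 m/s

5254 m/s


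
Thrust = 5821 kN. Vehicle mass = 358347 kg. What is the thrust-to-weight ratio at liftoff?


TWR = 5821000 / (358347 * 9.81) = 1.66

1.66


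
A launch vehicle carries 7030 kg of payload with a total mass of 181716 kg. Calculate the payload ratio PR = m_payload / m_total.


PR = 7030 / 181716 = 0.0387

0.0387


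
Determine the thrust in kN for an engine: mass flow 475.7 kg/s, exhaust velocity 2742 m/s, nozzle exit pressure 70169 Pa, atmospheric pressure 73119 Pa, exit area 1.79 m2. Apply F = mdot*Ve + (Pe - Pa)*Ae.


F = 475.7 * 2742 + (70169 - 73119) * 1.79 = 1.2991e+06 N = 1299.1 kN

1299.1 kN


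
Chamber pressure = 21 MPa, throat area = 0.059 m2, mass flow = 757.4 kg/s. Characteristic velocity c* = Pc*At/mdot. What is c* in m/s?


c* = 21e6 * 0.059 / 757.4 = 1636 m/s

1636 m/s


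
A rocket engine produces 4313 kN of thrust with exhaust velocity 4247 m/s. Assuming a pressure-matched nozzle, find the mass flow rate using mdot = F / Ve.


mdot = F / Ve = 4313000 / 4247 = 1015.5 kg/s

1015.5 kg/s


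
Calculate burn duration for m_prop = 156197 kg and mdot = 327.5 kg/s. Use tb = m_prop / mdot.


tb = 156197 / 327.5 = 476.9 s

476.9 s


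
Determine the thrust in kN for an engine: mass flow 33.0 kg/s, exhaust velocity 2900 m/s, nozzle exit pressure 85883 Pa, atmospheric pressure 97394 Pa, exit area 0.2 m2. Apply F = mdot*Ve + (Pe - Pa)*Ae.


F = 33.0 * 2900 + (85883 - 97394) * 0.2 = 93398.0 N = 93.4 kN

93.4 kN


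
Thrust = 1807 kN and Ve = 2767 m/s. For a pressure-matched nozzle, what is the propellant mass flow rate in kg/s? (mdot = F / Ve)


mdot = F / Ve = 1807000 / 2767 = 653.1 kg/s

653.1 kg/s


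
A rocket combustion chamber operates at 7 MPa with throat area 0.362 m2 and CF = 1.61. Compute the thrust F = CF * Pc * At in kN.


F = 1.61 * 7e6 * 0.362 = 4.0797e+06 N = 4079.7 kN

4079.7 kN


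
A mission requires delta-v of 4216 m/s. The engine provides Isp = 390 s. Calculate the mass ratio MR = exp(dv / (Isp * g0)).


Ve = 390 * 9.81 = 3825.9 m/s
MR = exp(4216 / 3825.9) = 3.01

3.01


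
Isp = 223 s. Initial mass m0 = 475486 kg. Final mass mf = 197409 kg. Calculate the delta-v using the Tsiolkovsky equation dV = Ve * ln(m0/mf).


Ve = 223 * 9.81 = 2187.63 m/s
dV = 2187.63 * ln(475486/197409) = 1923 m/s

1923 m/s


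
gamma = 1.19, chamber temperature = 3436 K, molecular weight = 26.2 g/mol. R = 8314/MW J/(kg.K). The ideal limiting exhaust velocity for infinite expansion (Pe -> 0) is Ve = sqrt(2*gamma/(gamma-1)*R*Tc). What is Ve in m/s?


R = 8314 / 26.2 = 317.33 J/(kg.K)
Ve = sqrt(2 * 1.19 / (1.19 - 1) * 317.33 * 3436) = 3696 m/s

3696 m/s


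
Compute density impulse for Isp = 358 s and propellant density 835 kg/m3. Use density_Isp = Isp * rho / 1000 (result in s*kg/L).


rho*Isp = 358 * 835 / 1000 = 299 s*kg/L

299 s*kg/L


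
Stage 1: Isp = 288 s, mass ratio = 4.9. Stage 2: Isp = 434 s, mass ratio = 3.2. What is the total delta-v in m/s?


dV1 = 288 * 9.81 * ln(4.9) = 4490.0 m/s
dV2 = 434 * 9.81 * ln(3.2) = 4952.2 m/s
Total dV = 4490.0 + 4952.2 = 9442.2 m/s ~ 9442 m/s

9442 m/s


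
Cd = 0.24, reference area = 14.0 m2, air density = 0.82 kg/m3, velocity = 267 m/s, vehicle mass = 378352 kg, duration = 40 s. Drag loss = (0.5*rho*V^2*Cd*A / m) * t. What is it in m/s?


D = 0.5 * 0.82 * 267^2 * 0.24 * 14.0 = 98207.73 N
a = 98207.73 / 378352 = 0.2596 m/s2
dV = 0.2596 * 40 = 10.4 m/s

10.4 m/s


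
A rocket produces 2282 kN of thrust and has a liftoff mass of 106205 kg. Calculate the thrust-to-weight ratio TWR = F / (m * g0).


TWR = 2282000 / (106205 * 9.81) = 2.19

2.19


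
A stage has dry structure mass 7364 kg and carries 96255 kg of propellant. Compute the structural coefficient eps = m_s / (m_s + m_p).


eps = 7364 / (7364 + 96255) = 0.0711

0.0711


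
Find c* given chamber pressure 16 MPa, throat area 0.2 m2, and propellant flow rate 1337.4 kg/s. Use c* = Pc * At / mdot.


c* = 16e6 * 0.2 / 1337.4 = 2393 m/s

2393 m/s


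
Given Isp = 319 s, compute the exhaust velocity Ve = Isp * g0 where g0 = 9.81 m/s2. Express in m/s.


Ve = Isp * g0 = 319 * 9.81 = 3129.4 m/s

3129.4 m/s


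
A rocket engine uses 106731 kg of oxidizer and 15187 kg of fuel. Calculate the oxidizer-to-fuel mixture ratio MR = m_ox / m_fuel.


MR = 106731 / 15187 = 7.03

7.03


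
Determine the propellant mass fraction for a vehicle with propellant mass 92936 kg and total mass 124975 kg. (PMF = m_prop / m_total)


PMF = 92936 / 124975 = 0.744

0.744


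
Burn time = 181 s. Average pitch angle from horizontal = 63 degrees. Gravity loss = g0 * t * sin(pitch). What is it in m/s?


GL = 9.81 * 181 * sin(63 deg) = 1582 m/s

1582 m/s


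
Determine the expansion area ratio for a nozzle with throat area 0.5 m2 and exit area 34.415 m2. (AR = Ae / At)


AR = 34.415 / 0.5 = 68.8

68.8


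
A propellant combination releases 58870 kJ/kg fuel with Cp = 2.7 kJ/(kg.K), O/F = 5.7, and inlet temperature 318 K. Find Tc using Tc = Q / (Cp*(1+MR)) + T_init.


Tc = 58870 / (2.7 * (1 + 5.7)) + 318 = 3572 K

3572 K


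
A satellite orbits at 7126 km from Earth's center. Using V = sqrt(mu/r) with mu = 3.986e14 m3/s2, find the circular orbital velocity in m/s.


V = sqrt(3.986e14 / 7126000) = 7479 m/s

7479 m/s


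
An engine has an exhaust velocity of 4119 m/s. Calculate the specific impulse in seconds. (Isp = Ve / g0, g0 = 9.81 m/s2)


Isp = Ve / g0 = 4119 / 9.81 = 419.9 s

419.9 s


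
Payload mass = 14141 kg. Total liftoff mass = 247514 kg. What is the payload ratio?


PR = 14141 / 247514 = 0.0571

0.0571


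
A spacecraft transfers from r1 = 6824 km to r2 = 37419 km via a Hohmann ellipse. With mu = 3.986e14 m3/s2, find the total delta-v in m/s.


V1 = sqrt(mu/r1) = 7642.74 m/s
dV1 = V1*(sqrt(2*r2/(r1+r2)) - 1) = 2297.29 m/s
V2 = sqrt(mu/r2) = 3263.79 m/s
dV2 = V2*(1 - sqrt(2*r1/(r1+r2))) = 1451.06 m/s
Total dV = 3748 m/s

3748 m/s


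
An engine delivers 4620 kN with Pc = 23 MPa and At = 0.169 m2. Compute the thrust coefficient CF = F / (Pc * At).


CF = 4620000 / (23e6 * 0.169) = 1.19

1.19


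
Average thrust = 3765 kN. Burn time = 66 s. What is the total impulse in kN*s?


It = 3765 * 66 = 248490 kN*s

248490 kN*s


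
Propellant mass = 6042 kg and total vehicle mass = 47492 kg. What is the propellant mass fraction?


PMF = 6042 / 47492 = 0.127

0.127


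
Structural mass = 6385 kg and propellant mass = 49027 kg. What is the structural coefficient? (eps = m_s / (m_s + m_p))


eps = 6385 / (6385 + 49027) = 0.1152

0.1152


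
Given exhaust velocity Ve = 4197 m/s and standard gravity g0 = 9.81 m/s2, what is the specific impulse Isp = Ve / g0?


Isp = Ve / g0 = 4197 / 9.81 = 427.8 s

427.8 s


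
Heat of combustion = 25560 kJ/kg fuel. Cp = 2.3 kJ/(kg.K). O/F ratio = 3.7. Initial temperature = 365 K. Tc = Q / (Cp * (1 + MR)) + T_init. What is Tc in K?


Tc = 25560 / (2.3 * (1 + 3.7)) + 365 = 2729 K

2729 K


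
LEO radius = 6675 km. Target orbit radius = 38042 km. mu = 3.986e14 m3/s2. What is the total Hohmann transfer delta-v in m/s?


V1 = sqrt(mu/r1) = 7727.57 m/s
dV1 = V1*(sqrt(2*r2/(r1+r2)) - 1) = 2352.26 m/s
V2 = sqrt(mu/r2) = 3236.96 m/s
dV2 = V2*(1 - sqrt(2*r1/(r1+r2))) = 1468.31 m/s
Total dV = 3821 m/s

3821 m/s


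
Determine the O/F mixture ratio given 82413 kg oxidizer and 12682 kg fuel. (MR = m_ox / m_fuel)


MR = 82413 / 12682 = 6.5

6.5


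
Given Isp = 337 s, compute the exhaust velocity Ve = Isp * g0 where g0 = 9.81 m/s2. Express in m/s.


Ve = Isp * g0 = 337 * 9.81 = 3306.0 m/s

3306.0 m/s


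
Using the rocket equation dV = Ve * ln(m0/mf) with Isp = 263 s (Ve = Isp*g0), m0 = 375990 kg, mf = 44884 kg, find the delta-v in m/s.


Ve = 263 * 9.81 = 2580.03 m/s
dV = 2580.03 * ln(375990/44884) = 5484 m/s

5484 m/s


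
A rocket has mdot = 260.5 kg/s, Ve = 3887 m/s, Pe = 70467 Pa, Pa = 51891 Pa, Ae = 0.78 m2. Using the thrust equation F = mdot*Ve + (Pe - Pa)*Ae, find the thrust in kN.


F = 260.5 * 3887 + (70467 - 51891) * 0.78 = 1.0271e+06 N = 1027.1 kN

1027.1 kN


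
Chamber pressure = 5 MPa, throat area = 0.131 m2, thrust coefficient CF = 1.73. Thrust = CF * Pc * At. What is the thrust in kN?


F = 1.73 * 5e6 * 0.131 = 1.1332e+06 N = 1133.2 kN

1133.2 kN


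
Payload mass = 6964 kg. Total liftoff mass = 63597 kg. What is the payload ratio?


PR = 6964 / 63597 = 0.1095

0.1095


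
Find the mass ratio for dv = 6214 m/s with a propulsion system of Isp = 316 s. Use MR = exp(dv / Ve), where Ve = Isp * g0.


Ve = 316 * 9.81 = 3099.96 m/s
MR = exp(6214 / 3099.96) = 7.423

7.423


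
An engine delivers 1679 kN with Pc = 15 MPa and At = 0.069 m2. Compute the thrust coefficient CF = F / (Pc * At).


CF = 1679000 / (15e6 * 0.069) = 1.62

1.62


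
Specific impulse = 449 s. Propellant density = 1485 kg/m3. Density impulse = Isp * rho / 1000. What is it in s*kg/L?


rho*Isp = 449 * 1485 / 1000 = 667 s*kg/L

667 s*kg/L


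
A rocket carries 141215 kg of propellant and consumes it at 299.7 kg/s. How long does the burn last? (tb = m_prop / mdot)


tb = 141215 / 299.7 = 471.2 s

471.2 s


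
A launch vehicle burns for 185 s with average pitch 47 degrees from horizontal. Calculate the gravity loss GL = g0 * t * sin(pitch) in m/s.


GL = 9.81 * 185 * sin(47 deg) = 1327 m/s

1327 m/s


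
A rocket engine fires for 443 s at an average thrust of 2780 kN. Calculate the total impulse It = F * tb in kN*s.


It = 2780 * 443 = 1231540 kN*s

1231540 kN*s


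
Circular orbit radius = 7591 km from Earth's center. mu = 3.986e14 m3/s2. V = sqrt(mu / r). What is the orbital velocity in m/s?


V = sqrt(3.986e14 / 7591000) = 7246 m/s

7246 m/s


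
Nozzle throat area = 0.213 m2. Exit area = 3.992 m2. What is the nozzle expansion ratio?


AR = 3.992 / 0.213 = 18.7

18.7


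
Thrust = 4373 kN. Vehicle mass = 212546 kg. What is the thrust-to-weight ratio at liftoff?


TWR = 4373000 / (212546 * 9.81) = 2.1

2.1


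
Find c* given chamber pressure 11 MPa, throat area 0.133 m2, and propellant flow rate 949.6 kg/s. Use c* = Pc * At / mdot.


c* = 11e6 * 0.133 / 949.6 = 1541 m/s

1541 m/s


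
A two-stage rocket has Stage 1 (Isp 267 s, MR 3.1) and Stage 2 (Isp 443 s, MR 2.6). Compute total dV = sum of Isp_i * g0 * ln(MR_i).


dV1 = 267 * 9.81 * ln(3.1) = 2963.4 m/s
dV2 = 443 * 9.81 * ln(2.6) = 4152.5 m/s
Total dV = 2963.4 + 4152.5 = 7115.9 m/s ~ 7116 m/s

7116 m/s


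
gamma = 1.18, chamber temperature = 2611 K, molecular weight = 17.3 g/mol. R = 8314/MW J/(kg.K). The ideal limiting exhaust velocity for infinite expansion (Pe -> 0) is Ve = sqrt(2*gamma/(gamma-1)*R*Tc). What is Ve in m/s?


R = 8314 / 17.3 = 480.58 J/(kg.K)
Ve = sqrt(2 * 1.18 / (1.18 - 1) * 480.58 * 2611) = 4056 m/s

4056 m/s


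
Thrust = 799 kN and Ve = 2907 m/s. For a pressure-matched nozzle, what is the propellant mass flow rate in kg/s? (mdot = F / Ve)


mdot = F / Ve = 799000 / 2907 = 274.9 kg/s

274.9 kg/s


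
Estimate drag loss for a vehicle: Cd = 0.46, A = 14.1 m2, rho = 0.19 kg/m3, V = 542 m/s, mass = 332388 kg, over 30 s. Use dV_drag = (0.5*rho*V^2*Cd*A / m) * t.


D = 0.5 * 0.19 * 542^2 * 0.46 * 14.1 = 181008.56 N
a = 181008.56 / 332388 = 0.5446 m/s2
dV = 0.5446 * 30 = 16.3 m/s

16.3 m/s


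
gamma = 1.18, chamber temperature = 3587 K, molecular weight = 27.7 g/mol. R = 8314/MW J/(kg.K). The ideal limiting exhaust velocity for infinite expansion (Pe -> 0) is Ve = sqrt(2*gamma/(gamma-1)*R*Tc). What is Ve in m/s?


R = 8314 / 27.7 = 300.14 J/(kg.K)
Ve = sqrt(2 * 1.18 / (1.18 - 1) * 300.14 * 3587) = 3757 m/s

3757 m/s


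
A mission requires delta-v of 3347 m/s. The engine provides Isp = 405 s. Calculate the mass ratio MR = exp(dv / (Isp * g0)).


Ve = 405 * 9.81 = 3973.05 m/s
MR = exp(3347 / 3973.05) = 2.322

2.322


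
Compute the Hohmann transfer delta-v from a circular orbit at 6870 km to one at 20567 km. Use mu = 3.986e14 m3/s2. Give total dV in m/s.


V1 = sqrt(mu/r1) = 7617.11 m/s
dV1 = V1*(sqrt(2*r2/(r1+r2)) - 1) = 1709.47 m/s
V2 = sqrt(mu/r2) = 4402.34 m/s
dV2 = V2*(1 - sqrt(2*r1/(r1+r2))) = 1286.98 m/s
Total dV = 2996 m/s

2996 m/s


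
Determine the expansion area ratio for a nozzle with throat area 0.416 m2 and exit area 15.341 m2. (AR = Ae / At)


AR = 15.341 / 0.416 = 36.9

36.9


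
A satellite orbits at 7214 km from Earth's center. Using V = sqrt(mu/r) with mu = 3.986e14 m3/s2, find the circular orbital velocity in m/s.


V = sqrt(3.986e14 / 7214000) = 7433 m/s

7433 m/s


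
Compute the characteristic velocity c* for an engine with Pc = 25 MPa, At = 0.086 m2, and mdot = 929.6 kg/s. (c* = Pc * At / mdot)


c* = 25e6 * 0.086 / 929.6 = 2313 m/s

2313 m/s


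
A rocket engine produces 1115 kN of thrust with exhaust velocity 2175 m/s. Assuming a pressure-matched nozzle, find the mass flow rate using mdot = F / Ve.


mdot = F / Ve = 1115000 / 2175 = 512.6 kg/s

512.6 kg/s


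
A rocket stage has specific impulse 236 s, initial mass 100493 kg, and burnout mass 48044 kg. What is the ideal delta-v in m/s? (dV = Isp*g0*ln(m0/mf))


Ve = 236 * 9.81 = 2315.16 m/s
dV = 2315.16 * ln(100493/48044) = 1709 m/s

1709 m/s


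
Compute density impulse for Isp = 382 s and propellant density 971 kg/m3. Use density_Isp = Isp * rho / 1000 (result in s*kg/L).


rho*Isp = 382 * 971 / 1000 = 371 s*kg/L

371 s*kg/L


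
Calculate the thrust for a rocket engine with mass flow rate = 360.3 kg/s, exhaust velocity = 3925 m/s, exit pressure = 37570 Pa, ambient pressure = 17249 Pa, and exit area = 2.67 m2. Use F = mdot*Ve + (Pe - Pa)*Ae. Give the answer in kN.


F = 360.3 * 3925 + (37570 - 17249) * 2.67 = 1.4684e+06 N = 1468.4 kN

1468.4 kN


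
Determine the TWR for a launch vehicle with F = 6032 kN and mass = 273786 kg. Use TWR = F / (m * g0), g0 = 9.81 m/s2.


TWR = 6032000 / (273786 * 9.81) = 2.25

2.25


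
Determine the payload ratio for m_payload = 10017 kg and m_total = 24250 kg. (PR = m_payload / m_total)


PR = 10017 / 24250 = 0.4131

0.4131


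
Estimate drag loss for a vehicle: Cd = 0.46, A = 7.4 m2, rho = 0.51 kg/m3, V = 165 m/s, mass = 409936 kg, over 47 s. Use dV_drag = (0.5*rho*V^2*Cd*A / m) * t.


D = 0.5 * 0.51 * 165^2 * 0.46 * 7.4 = 23631.84 N
a = 23631.84 / 409936 = 0.0576 m/s2
dV = 0.0576 * 47 = 2.7 m/s

2.7 m/s


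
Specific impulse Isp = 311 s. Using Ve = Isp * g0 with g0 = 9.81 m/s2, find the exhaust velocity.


Ve = Isp * g0 = 311 * 9.81 = 3050.9 m/s

3050.9 m/s


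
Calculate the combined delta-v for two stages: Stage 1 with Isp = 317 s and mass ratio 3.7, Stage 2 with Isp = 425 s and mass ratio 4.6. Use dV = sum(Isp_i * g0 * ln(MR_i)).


dV1 = 317 * 9.81 * ln(3.7) = 4068.6 m/s
dV2 = 425 * 9.81 * ln(4.6) = 6362.5 m/s
Total dV = 4068.6 + 6362.5 = 10431.1 m/s ~ 10431 m/s

10431 m/s


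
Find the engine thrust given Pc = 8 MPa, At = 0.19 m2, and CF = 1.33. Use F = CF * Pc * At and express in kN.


F = 1.33 * 8e6 * 0.19 = 2.0216e+06 N = 2021.6 kN

2021.6 kN


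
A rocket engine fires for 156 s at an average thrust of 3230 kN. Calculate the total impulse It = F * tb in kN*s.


It = 3230 * 156 = 503880 kN*s

503880 kN*s


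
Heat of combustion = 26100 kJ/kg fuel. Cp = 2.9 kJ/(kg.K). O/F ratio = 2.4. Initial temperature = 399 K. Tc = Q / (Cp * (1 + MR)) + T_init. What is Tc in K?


Tc = 26100 / (2.9 * (1 + 2.4)) + 399 = 3046 K

3046 K


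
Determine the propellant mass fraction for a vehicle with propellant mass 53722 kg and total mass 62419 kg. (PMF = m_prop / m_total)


PMF = 53722 / 62419 = 0.861

0.861


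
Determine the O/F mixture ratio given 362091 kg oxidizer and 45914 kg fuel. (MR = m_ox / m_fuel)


MR = 362091 / 45914 = 7.89

7.89


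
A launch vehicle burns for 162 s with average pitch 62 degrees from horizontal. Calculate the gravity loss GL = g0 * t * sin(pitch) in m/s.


GL = 9.81 * 162 * sin(62 deg) = 1403 m/s

1403 m/s


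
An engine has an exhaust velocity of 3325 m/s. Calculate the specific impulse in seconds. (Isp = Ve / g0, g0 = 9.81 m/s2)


Isp = Ve / g0 = 3325 / 9.81 = 338.9 s

338.9 s


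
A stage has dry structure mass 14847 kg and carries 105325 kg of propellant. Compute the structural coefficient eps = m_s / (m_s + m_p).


eps = 14847 / (14847 + 105325) = 0.1235

0.1235


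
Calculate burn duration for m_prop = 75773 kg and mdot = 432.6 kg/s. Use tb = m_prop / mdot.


tb = 75773 / 432.6 = 175.2 s

175.2 s


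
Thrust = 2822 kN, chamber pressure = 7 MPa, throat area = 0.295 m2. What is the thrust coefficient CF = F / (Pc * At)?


CF = 2822000 / (7e6 * 0.295) = 1.37

1.37


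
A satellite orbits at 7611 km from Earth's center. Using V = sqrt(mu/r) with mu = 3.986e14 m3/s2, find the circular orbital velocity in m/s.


V = sqrt(3.986e14 / 7611000) = 7237 m/s

7237 m/s


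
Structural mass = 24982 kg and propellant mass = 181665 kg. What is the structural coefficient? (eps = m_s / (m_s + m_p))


eps = 24982 / (24982 + 181665) = 0.1209

0.1209


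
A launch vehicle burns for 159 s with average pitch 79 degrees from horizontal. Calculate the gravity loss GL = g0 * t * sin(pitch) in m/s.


GL = 9.81 * 159 * sin(79 deg) = 1531 m/s

1531 m/s


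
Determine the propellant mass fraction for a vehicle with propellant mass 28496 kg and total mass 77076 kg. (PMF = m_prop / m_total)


PMF = 28496 / 77076 = 0.37

0.37


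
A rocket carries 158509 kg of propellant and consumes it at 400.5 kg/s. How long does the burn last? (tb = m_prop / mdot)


tb = 158509 / 400.5 = 395.8 s

395.8 s


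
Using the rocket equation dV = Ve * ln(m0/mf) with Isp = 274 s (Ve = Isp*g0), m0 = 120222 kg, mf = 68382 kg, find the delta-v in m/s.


Ve = 274 * 9.81 = 2687.94 m/s
dV = 2687.94 * ln(120222/68382) = 1517 m/s

1517 m/s


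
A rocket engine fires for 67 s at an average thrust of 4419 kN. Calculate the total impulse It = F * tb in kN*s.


It = 4419 * 67 = 296073 kN*s

296073 kN*s


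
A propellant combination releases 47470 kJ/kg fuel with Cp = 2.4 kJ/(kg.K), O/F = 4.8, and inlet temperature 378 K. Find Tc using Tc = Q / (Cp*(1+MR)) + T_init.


Tc = 47470 / (2.4 * (1 + 4.8)) + 378 = 3788 K

3788 K


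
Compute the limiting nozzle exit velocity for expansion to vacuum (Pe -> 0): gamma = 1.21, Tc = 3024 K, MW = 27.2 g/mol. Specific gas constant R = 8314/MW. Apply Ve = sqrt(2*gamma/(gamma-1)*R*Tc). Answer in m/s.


R = 8314 / 27.2 = 305.66 J/(kg.K)
Ve = sqrt(2 * 1.21 / (1.21 - 1) * 305.66 * 3024) = 3264 m/s

3264 m/s


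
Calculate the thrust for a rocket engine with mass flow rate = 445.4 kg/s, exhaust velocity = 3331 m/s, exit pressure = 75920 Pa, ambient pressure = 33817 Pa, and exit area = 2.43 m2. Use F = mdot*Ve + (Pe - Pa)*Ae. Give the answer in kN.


F = 445.4 * 3331 + (75920 - 33817) * 2.43 = 1.5859e+06 N = 1585.9 kN

1585.9 kN


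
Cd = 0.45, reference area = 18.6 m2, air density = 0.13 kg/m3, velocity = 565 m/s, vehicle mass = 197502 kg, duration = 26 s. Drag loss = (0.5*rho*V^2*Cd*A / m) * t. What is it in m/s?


D = 0.5 * 0.13 * 565^2 * 0.45 * 18.6 = 173674.36 N
a = 173674.36 / 197502 = 0.8794 m/s2
dV = 0.8794 * 26 = 22.9 m/s

22.9 m/s


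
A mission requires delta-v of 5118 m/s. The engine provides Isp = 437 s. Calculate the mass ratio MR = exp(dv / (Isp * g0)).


Ve = 437 * 9.81 = 4286.97 m/s
MR = exp(5118 / 4286.97) = 3.3

3.3


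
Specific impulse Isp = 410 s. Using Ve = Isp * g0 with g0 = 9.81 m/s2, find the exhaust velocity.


Ve = Isp * g0 = 410 * 9.81 = 4022.1 m/s

4022.1 m/s


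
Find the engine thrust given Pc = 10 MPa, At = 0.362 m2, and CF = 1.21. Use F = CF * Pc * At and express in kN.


F = 1.21 * 10e6 * 0.362 = 4.3802e+06 N = 4380.2 kN

4380.2 kN


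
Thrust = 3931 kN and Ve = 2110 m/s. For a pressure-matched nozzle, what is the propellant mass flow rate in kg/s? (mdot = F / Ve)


mdot = F / Ve = 3931000 / 2110 = 1863.0 kg/s

1863.0 kg/s


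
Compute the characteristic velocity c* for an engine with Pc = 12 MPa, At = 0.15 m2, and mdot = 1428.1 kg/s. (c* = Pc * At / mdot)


c* = 12e6 * 0.15 / 1428.1 = 1260 m/s

1260 m/s


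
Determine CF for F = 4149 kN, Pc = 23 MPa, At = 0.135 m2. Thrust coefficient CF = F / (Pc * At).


CF = 4149000 / (23e6 * 0.135) = 1.34

1.34


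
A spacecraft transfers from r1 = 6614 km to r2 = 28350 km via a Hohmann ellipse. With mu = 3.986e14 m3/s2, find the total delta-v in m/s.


V1 = sqrt(mu/r1) = 7763.12 m/s
dV1 = V1*(sqrt(2*r2/(r1+r2)) - 1) = 2122.81 m/s
V2 = sqrt(mu/r2) = 3749.66 m/s
dV2 = V2*(1 - sqrt(2*r1/(r1+r2))) = 1443.29 m/s
Total dV = 3566 m/s

3566 m/s


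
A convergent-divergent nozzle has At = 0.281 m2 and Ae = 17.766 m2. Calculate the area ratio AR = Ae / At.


AR = 17.766 / 0.281 = 63.2

63.2


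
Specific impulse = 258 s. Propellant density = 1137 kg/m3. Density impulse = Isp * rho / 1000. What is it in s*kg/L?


rho*Isp = 258 * 1137 / 1000 = 293 s*kg/L

293 s*kg/L


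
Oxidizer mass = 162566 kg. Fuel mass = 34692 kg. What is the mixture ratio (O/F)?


MR = 162566 / 34692 = 4.69

4.69


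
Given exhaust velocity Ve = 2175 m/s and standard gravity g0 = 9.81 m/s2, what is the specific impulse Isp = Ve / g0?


Isp = Ve / g0 = 2175 / 9.81 = 221.7 s

221.7 s


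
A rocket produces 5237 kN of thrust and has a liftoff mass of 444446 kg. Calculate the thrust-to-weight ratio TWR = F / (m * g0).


TWR = 5237000 / (444446 * 9.81) = 1.2

1.2


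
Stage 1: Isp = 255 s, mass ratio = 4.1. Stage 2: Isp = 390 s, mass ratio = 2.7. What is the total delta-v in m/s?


dV1 = 255 * 9.81 * ln(4.1) = 3529.7 m/s
dV2 = 390 * 9.81 * ln(2.7) = 3800.1 m/s
Total dV = 3529.7 + 3800.1 = 7329.8 m/s ~ 7330 m/s

7330 m/s


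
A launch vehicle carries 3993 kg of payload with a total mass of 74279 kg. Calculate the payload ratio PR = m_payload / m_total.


PR = 3993 / 74279 = 0.0538

0.0538


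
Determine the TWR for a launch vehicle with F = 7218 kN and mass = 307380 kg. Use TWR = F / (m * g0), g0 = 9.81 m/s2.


TWR = 7218000 / (307380 * 9.81) = 2.39

2.39


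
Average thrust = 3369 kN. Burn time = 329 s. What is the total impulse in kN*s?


It = 3369 * 329 = 1108401 kN*s

1108401 kN*s


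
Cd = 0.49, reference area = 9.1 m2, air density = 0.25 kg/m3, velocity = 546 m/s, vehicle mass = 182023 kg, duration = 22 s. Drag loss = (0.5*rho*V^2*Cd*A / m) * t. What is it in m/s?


D = 0.5 * 0.25 * 546^2 * 0.49 * 9.1 = 166162.41 N
a = 166162.41 / 182023 = 0.9129 m/s2
dV = 0.9129 * 22 = 20.1 m/s

20.1 m/s


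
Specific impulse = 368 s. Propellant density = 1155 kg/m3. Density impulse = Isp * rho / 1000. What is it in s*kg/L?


rho*Isp = 368 * 1155 / 1000 = 425 s*kg/L

425 s*kg/L


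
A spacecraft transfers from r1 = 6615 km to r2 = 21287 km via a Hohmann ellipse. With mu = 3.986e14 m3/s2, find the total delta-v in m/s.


V1 = sqrt(mu/r1) = 7762.54 m/s
dV1 = V1*(sqrt(2*r2/(r1+r2)) - 1) = 1826.13 m/s
V2 = sqrt(mu/r2) = 4327.24 m/s
dV2 = V2*(1 - sqrt(2*r1/(r1+r2))) = 1347.54 m/s
Total dV = 3174 m/s

3174 m/s


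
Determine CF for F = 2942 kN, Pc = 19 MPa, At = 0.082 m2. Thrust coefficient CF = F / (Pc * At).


CF = 2942000 / (19e6 * 0.082) = 1.89

1.89


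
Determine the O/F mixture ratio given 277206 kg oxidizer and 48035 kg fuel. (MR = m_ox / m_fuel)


MR = 277206 / 48035 = 5.77

5.77


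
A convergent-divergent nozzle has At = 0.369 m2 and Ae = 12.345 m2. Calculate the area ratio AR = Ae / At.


AR = 12.345 / 0.369 = 33.5

33.5


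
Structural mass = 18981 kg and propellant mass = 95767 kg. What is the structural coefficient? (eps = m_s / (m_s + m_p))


eps = 18981 / (18981 + 95767) = 0.1654

0.1654


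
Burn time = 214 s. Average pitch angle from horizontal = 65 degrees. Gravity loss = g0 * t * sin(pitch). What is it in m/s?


GL = 9.81 * 214 * sin(65 deg) = 1903 m/s

1903 m/s


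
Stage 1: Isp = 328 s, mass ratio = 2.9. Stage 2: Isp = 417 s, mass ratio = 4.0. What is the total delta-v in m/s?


dV1 = 328 * 9.81 * ln(2.9) = 3425.9 m/s
dV2 = 417 * 9.81 * ln(4.0) = 5671.0 m/s
Total dV = 3425.9 + 5671.0 = 9096.9 m/s ~ 9097 m/s

9097 m/s


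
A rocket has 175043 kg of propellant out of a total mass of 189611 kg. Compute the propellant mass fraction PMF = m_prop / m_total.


PMF = 175043 / 189611 = 0.923

0.923


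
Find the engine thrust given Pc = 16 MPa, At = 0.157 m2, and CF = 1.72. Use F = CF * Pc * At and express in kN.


F = 1.72 * 16e6 * 0.157 = 4.3206e+06 N = 4320.6 kN

4320.6 kN


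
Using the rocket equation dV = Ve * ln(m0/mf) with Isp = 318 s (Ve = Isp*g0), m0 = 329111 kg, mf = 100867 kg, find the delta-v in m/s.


Ve = 318 * 9.81 = 3119.58 m/s
dV = 3119.58 * ln(329111/100867) = 3689 m/s

3689 m/s


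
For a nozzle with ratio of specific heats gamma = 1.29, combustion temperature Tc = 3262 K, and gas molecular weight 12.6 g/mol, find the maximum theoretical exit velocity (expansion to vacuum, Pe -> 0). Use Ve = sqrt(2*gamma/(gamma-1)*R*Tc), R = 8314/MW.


R = 8314 / 12.6 = 659.84 J/(kg.K)
Ve = sqrt(2 * 1.29 / (1.29 - 1) * 659.84 * 3262) = 4376 m/s

4376 m/s


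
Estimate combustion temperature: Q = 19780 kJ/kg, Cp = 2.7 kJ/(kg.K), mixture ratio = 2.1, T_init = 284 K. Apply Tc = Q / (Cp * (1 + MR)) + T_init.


Tc = 19780 / (2.7 * (1 + 2.1)) + 284 = 2647 K

2647 K


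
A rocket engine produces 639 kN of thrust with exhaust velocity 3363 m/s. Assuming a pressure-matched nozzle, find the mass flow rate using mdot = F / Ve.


mdot = F / Ve = 639000 / 3363 = 190.0 kg/s

190.0 kg/s


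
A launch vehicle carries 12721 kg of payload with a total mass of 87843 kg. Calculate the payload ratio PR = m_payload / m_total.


PR = 12721 / 87843 = 0.1448

0.1448


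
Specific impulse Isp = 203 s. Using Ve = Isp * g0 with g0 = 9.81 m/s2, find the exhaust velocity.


Ve = Isp * g0 = 203 * 9.81 = 1991.4 m/s

1991.4 m/s


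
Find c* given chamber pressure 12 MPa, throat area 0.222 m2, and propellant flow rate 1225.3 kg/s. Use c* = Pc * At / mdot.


c* = 12e6 * 0.222 / 1225.3 = 2174 m/s

2174 m/s


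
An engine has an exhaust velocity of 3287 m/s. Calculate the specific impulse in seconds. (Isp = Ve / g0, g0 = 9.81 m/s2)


Isp = Ve / g0 = 3287 / 9.81 = 335.1 s

335.1 s


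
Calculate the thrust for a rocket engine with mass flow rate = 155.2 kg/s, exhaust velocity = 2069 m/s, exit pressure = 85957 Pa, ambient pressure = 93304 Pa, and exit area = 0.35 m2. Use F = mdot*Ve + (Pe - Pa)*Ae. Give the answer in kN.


F = 155.2 * 2069 + (85957 - 93304) * 0.35 = 318537.0 N = 318.5 kN

318.5 kN


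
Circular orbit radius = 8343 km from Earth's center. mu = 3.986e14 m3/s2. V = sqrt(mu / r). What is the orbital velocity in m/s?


V = sqrt(3.986e14 / 8343000) = 6912 m/s

6912 m/s


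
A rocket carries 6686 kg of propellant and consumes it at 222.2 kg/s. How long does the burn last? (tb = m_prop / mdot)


tb = 6686 / 222.2 = 30.1 s

30.1 s


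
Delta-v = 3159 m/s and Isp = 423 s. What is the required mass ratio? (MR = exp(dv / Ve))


Ve = 423 * 9.81 = 4149.63 m/s
MR = exp(3159 / 4149.63) = 2.141

2.141


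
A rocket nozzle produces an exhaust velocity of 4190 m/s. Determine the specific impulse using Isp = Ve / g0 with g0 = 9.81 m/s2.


Isp = Ve / g0 = 4190 / 9.81 = 427.1 s

427.1 s


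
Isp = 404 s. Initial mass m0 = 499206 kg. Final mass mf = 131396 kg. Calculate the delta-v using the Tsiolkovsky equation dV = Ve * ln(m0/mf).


Ve = 404 * 9.81 = 3963.24 m/s
dV = 3963.24 * ln(499206/131396) = 5290 m/s

5290 m/s


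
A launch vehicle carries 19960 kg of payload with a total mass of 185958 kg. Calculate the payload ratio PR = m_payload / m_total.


PR = 19960 / 185958 = 0.1073

0.1073


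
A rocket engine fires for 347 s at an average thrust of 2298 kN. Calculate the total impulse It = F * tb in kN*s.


It = 2298 * 347 = 797406 kN*s

797406 kN*s


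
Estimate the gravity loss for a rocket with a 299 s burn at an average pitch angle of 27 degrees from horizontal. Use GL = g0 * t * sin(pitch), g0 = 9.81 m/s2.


GL = 9.81 * 299 * sin(27 deg) = 1332 m/s

1332 m/s


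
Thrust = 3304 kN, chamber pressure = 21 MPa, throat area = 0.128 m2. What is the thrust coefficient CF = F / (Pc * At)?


CF = 3304000 / (21e6 * 0.128) = 1.23

1.23


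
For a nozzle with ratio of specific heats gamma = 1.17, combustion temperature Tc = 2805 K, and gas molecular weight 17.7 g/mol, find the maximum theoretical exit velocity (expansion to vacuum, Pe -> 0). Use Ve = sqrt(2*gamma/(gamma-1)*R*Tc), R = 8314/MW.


R = 8314 / 17.7 = 469.72 J/(kg.K)
Ve = sqrt(2 * 1.17 / (1.17 - 1) * 469.72 * 2805) = 4259 m/s

4259 m/s


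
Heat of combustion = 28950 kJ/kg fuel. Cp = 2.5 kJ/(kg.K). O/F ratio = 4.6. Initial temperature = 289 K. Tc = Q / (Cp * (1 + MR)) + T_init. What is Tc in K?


Tc = 28950 / (2.5 * (1 + 4.6)) + 289 = 2357 K

2357 K


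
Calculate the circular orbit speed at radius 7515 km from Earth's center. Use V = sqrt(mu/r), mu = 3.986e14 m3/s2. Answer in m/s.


V = sqrt(3.986e14 / 7515000) = 7283 m/s

7283 m/s


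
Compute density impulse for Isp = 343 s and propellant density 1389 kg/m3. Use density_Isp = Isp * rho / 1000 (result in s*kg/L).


rho*Isp = 343 * 1389 / 1000 = 476 s*kg/L

476 s*kg/L


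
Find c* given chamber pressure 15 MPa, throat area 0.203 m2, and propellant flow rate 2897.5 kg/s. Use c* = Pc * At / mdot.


c* = 15e6 * 0.203 / 2897.5 = 1051 m/s

1051 m/s


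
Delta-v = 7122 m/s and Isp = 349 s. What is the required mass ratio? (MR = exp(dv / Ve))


Ve = 349 * 9.81 = 3423.69 m/s
MR = exp(7122 / 3423.69) = 8.006

8.006


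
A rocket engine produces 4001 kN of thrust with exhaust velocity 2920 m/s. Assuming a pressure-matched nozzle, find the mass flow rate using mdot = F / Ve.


mdot = F / Ve = 4001000 / 2920 = 1370.2 kg/s

1370.2 kg/s


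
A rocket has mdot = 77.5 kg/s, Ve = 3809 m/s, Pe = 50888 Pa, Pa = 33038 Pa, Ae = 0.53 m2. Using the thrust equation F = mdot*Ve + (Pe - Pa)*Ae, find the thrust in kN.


F = 77.5 * 3809 + (50888 - 33038) * 0.53 = 304658.0 N = 304.7 kN

304.7 kN


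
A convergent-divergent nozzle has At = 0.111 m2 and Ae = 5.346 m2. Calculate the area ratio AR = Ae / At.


AR = 5.346 / 0.111 = 48.2

48.2


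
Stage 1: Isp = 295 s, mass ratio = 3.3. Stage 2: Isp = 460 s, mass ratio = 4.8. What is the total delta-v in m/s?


dV1 = 295 * 9.81 * ln(3.3) = 3455.2 m/s
dV2 = 460 * 9.81 * ln(4.8) = 7078.5 m/s
Total dV = 3455.2 + 7078.5 = 10533.7 m/s ~ 10534 m/s

10534 m/s


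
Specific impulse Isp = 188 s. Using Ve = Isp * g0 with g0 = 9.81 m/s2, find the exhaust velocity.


Ve = Isp * g0 = 188 * 9.81 = 1844.3 m/s

1844.3 m/s


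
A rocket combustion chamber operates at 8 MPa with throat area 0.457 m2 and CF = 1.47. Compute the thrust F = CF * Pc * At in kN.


F = 1.47 * 8e6 * 0.457 = 5.3743e+06 N = 5374.3 kN

5374.3 kN


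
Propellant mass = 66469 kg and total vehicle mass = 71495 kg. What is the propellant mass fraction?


PMF = 66469 / 71495 = 0.93

0.93


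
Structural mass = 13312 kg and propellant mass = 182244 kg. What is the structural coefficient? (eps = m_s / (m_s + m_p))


eps = 13312 / (13312 + 182244) = 0.0681

0.0681


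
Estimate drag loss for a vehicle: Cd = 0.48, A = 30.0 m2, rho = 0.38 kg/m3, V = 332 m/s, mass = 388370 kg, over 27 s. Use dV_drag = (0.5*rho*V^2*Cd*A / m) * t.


D = 0.5 * 0.38 * 332^2 * 0.48 * 30.0 = 301572.86 N
a = 301572.86 / 388370 = 0.7765 m/s2
dV = 0.7765 * 27 = 21.0 m/s

21.0 m/s


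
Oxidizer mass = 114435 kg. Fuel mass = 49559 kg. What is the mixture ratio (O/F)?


MR = 114435 / 49559 = 2.31

2.31


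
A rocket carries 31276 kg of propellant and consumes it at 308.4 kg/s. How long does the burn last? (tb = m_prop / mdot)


tb = 31276 / 308.4 = 101.4 s

101.4 s


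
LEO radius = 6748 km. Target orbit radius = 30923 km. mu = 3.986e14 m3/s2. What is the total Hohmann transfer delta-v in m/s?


V1 = sqrt(mu/r1) = 7685.66 m/s
dV1 = V1*(sqrt(2*r2/(r1+r2)) - 1) = 2162.01 m/s
V2 = sqrt(mu/r2) = 3590.28 m/s
dV2 = V2*(1 - sqrt(2*r1/(r1+r2))) = 1441.32 m/s
Total dV = 3603 m/s

3603 m/s


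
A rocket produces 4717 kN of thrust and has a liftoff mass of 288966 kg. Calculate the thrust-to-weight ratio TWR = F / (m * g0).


TWR = 4717000 / (288966 * 9.81) = 1.66

1.66


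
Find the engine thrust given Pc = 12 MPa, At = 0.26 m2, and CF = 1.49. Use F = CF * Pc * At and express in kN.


F = 1.49 * 12e6 * 0.26 = 4.6488e+06 N = 4648.8 kN

4648.8 kN


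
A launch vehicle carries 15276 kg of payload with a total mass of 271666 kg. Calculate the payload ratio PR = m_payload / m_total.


PR = 15276 / 271666 = 0.0562

0.0562


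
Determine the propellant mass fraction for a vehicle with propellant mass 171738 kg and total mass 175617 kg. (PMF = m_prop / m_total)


PMF = 171738 / 175617 = 0.978

0.978


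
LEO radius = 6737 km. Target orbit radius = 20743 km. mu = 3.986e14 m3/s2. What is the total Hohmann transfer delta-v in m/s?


V1 = sqrt(mu/r1) = 7691.93 m/s
dV1 = V1*(sqrt(2*r2/(r1+r2)) - 1) = 1759.07 m/s
V2 = sqrt(mu/r2) = 4383.62 m/s
dV2 = V2*(1 - sqrt(2*r1/(r1+r2))) = 1314.08 m/s
Total dV = 3073 m/s

3073 m/s


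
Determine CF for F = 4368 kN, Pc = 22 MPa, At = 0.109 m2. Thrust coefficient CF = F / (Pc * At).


CF = 4368000 / (22e6 * 0.109) = 1.82

1.82


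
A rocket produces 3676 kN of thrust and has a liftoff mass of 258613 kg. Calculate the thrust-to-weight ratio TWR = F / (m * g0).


TWR = 3676000 / (258613 * 9.81) = 1.45

1.45


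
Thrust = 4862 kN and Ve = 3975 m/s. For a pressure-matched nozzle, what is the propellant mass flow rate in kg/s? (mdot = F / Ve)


mdot = F / Ve = 4862000 / 3975 = 1223.1 kg/s

1223.1 kg/s


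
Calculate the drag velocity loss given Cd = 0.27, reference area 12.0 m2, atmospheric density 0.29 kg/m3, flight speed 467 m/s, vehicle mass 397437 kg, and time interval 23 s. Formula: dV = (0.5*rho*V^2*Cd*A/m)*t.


D = 0.5 * 0.29 * 467^2 * 0.27 * 12.0 = 102458.21 N
a = 102458.21 / 397437 = 0.2578 m/s2
dV = 0.2578 * 23 = 5.9 m/s

5.9 m/s


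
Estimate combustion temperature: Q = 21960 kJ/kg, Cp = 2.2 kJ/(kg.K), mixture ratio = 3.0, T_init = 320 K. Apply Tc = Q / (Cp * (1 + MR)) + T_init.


Tc = 21960 / (2.2 * (1 + 3.0)) + 320 = 2815 K

2815 K


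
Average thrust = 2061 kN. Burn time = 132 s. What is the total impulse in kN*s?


It = 2061 * 132 = 272052 kN*s

272052 kN*s


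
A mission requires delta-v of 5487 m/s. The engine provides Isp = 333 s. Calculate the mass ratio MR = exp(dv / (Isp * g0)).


Ve = 333 * 9.81 = 3266.73 m/s
MR = exp(5487 / 3266.73) = 5.364

5.364


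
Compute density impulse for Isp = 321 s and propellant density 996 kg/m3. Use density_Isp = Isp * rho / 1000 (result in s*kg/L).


rho*Isp = 321 * 996 / 1000 = 320 s*kg/L

320 s*kg/L


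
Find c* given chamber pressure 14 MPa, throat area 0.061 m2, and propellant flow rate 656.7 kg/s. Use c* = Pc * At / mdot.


c* = 14e6 * 0.061 / 656.7 = 1300 m/s

1300 m/s


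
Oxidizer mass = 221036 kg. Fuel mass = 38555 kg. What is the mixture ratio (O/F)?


MR = 221036 / 38555 = 5.73

5.73


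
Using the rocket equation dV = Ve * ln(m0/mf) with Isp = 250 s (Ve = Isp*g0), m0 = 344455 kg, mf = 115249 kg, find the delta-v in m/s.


Ve = 250 * 9.81 = 2452.5 m/s
dV = 2452.5 * ln(344455/115249) = 2685 m/s

2685 m/s


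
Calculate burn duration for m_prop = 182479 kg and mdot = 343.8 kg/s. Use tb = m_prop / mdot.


tb = 182479 / 343.8 = 530.8 s

530.8 s


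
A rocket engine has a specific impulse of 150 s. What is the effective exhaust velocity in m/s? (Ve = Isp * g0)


Ve = Isp * g0 = 150 * 9.81 = 1471.5 m/s

1471.5 m/s


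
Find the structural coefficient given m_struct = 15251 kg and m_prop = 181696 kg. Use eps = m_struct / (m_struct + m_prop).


eps = 15251 / (15251 + 181696) = 0.0774

0.0774


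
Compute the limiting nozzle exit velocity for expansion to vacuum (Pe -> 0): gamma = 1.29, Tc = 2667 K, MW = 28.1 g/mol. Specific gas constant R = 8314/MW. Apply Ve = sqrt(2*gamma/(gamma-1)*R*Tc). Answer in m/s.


R = 8314 / 28.1 = 295.87 J/(kg.K)
Ve = sqrt(2 * 1.29 / (1.29 - 1) * 295.87 * 2667) = 2650 m/s

2650 m/s
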